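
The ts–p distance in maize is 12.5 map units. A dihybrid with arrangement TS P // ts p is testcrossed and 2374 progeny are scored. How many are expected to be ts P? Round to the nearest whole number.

148

A map distance of 12.5 map units corresponds to a recombination frequency of 0.125.
The F1 is TS P / ts p, so ts P is a recombinant gamete class with expected frequency r/2 = 0.125/2 = 0.0625.
Expected number = 0.0625 × 2374 = 148.38 ≈ 148.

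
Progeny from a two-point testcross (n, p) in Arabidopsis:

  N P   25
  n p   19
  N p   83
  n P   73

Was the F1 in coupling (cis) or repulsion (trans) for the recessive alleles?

trans

The two most frequent classes are N p (83) and n P (73); these are the parental (non-recombinant) types.
So the F1 carried N p on one chromosome and n P on the other — the recessive alleles are on opposite chromosomes (trans / repulsion).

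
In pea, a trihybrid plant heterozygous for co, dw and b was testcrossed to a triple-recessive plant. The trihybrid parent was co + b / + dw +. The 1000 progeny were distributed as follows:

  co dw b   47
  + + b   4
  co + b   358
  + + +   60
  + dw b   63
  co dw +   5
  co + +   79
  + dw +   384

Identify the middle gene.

co

The two rarest classes, + + b and co dw +, are the double crossovers. Comparing them with the parentals, only the co allele has switched, so co is the middle locus and the order is dw – co – b.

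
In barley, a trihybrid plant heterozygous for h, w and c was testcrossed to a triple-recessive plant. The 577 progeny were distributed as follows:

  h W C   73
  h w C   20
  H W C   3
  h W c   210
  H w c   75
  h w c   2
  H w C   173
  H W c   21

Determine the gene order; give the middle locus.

w

The two most frequent reciprocal classes, H w C and h W c, are the parental types, so the F1 was H w C / h W c.
The two rarest classes, H W C and h w c, are the double crossovers. Comparing them with the parentals, only the w allele has switched, so w is the middle locus and the order is h – w – c.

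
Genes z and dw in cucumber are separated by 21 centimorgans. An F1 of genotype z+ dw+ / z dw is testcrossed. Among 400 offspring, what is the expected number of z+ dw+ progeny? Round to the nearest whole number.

158

A map distance of 21 centimorgans corresponds to a recombination frequency of 0.210.
The F1 is z+ dw+ / z dw, so z+ dw+ is a parental gamete class with expected frequency (1 − r)/2 = 0.790/2 = 0.3950.
Expected number = 0.3950 × 400 = 158.00 ≈ 158.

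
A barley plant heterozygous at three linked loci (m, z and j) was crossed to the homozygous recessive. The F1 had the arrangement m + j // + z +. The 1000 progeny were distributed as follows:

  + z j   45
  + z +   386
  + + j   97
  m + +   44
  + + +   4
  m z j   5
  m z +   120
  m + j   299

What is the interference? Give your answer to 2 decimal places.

The two rarest classes, m z j and + + +, are the double crossovers. Comparing them with the parentals, only the z allele has switched, so z is the middle locus and the order is m – z – j.
m–z: (217 + 9)/1000 = 0.2260; z–j: (89 + 9)/1000 = 0.0980.
Expected DCO frequency = 0.2260 × 0.0980 ≈ 0.02215; observed = 9/1000 ≈ 0.00900.
Coefficient of coincidence = 0.00900/0.02215 ≈ 0.41; interference = 1 − 0.41 = 0.59.

0.59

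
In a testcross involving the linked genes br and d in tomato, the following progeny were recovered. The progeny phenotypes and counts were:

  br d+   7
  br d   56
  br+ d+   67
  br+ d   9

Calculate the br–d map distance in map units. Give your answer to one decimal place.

11.5 map units

The two most frequent classes, br+ d+ (67) and br d (56), are the parental types, so the F1 was br+ d+ / br d.
The recombinant classes are br+ d and br d+: 9 + 7 = 16.
Recombination frequency = 16/139 = 0.1151 ≈ 11.5%, i.e. 11.5 map units.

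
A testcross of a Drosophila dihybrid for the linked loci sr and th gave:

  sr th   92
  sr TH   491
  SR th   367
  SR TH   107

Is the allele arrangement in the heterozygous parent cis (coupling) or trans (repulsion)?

trans

The two most frequent classes are SR th (367) and sr TH (491); these are the parental (non-recombinant) types.
So the F1 carried SR th on one chromosome and sr TH on the other — the recessive alleles are on opposite chromosomes (trans / repulsion).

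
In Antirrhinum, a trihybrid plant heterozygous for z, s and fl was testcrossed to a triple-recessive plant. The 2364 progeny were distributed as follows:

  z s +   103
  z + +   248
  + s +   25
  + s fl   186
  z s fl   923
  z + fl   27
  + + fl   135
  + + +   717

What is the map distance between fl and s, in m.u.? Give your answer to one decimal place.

The two most frequent reciprocal classes, z s fl and + + +, are the parental types, so the F1 was z s fl / + + +.
The two rarest classes, z + fl and + s +, are the double crossovers. Comparing them with the parentals, only the s allele has switched, so s is the middle locus and the order is z – s – fl.
Crossovers in the s–fl interval produce the single-crossover classes z s + and + + fl (103 + 135 = 238) plus the double crossovers (52).
RF(s–fl) = (238 + 52) / 2364 = 290/2364 = 0.1227 → 12.3 m.u.

12.3 m.u.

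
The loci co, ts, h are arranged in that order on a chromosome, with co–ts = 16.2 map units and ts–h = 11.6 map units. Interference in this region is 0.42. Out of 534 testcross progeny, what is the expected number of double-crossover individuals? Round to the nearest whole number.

Map distances give recombination frequencies of 0.162 and 0.116 for the two intervals.
With interference 0.42 (so coincidence = 0.58), expected double-crossover frequency = 0.162 × 0.116 × 0.58 = 0.01090.
Expected number = 0.01090 × 534 = 5.82 ≈ 6.

6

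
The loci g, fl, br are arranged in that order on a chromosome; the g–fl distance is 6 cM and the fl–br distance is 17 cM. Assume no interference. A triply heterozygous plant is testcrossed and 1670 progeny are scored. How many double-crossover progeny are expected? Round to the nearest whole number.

Map distances give recombination frequencies of 0.060 and 0.170 for the two intervals.
With no interference, expected double-crossover frequency = 0.060 × 0.170 = 0.01020.
Expected number = 0.01020 × 1670 = 17.03 ≈ 17.

17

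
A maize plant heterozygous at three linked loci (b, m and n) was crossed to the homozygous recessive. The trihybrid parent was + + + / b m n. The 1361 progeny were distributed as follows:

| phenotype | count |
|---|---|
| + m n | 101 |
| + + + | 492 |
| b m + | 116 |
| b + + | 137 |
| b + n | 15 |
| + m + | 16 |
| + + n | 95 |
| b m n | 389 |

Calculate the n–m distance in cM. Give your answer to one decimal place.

The two rarest classes, + m + and b + n, are the double crossovers. Comparing them with the parentals, only the m allele has switched, so m is the middle locus and the order is n – m – b.
Crossovers in the n–m interval produce the single-crossover classes + + n and b m + (95 + 116 = 211) plus the double crossovers (31).
RF(n–m) = (211 + 31) / 1361 = 242/1361 = 0.1778 → 17.8 cM.

17.8 cM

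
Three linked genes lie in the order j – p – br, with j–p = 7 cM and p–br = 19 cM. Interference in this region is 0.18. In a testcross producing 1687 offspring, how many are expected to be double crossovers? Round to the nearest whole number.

Map distances give recombination frequencies of 0.070 and 0.190 for the two intervals.
With interference 0.18 (so coincidence = 0.82), expected double-crossover frequency = 0.070 × 0.190 × 0.82 = 0.01091.
Expected number = 0.01091 × 1687 = 18.40 ≈ 18.

18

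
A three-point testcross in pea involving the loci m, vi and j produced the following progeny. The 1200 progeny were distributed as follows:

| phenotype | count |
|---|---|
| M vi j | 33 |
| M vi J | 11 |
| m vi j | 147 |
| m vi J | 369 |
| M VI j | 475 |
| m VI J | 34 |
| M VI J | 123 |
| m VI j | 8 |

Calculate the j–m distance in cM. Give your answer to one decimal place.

The two most frequent reciprocal classes, m vi J and M VI j, are the parental types, so the F1 was m vi J / M VI j.
The two rarest classes, M vi J and m VI j, are the double crossovers. Comparing them with the parentals, only the m allele has switched, so m is the middle locus and the order is vi – m – j.
Crossovers in the m–j interval produce the single-crossover classes m vi j and M VI J (147 + 123 = 270) plus the double crossovers (19).
RF(m–j) = (270 + 19) / 1200 = 289/1200 = 0.2408 → 24.1 cM.

24.1 cM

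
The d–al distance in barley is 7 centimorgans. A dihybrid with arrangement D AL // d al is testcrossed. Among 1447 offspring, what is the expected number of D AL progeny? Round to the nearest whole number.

A map distance of 7 centimorgans corresponds to a recombination frequency of 0.070.
The F1 is D AL / d al, so D AL is a parental gamete class with expected frequency (1 − r)/2 = 0.930/2 = 0.4650.
Expected number = 0.4650 × 1447 = 672.85 ≈ 673.

673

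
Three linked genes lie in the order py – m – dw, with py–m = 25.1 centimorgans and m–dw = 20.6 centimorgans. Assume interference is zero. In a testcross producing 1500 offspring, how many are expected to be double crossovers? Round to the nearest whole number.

78

Map distances give recombination frequencies of 0.251 and 0.206 for the two intervals.
With no interference, expected double-crossover frequency = 0.251 × 0.206 = 0.05171.
Expected number = 0.05171 × 1500 = 77.56 ≈ 78.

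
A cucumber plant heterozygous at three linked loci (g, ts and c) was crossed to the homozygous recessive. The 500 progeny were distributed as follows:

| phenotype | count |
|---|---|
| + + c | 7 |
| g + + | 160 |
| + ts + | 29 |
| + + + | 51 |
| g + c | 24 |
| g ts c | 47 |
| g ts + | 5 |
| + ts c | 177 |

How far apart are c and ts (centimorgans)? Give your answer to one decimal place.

The two most frequent reciprocal classes, + ts c and g + +, are the parental types, so the F1 was + ts c / g + +.
The two rarest classes, + + c and g ts +, are the double crossovers. Comparing them with the parentals, only the ts allele has switched, so ts is the middle locus and the order is g – ts – c.
Crossovers in the ts–c interval produce the single-crossover classes + ts + and g + c (29 + 24 = 53) plus the double crossovers (12).
RF(ts–c) = (53 + 12) / 500 = 65/500 = 0.1300 → 13.0 centimorgans.

13.0 centimorgans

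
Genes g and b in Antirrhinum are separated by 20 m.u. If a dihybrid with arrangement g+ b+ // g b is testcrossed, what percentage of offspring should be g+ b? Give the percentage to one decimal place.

10.0%

A map distance of 20 m.u. corresponds to a recombination frequency of 0.200.
The F1 is g+ b+ / g b, so g+ b is a recombinant gamete class with expected frequency r/2 = 0.200/2 = 0.1000.
That is 0.1000 = 10.0% of the progeny.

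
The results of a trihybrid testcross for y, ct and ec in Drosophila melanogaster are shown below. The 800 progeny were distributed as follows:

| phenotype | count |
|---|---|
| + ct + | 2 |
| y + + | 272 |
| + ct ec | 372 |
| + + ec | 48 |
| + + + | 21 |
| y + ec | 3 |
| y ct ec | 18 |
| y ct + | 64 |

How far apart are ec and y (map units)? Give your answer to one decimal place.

The two most frequent reciprocal classes, + ct ec and y + +, are the parental types, so the F1 was + ct ec / y + +.
The two rarest classes, + ct + and y + ec, are the double crossovers. Comparing them with the parentals, only the ec allele has switched, so ec is the middle locus and the order is y – ec – ct.
Crossovers in the y–ec interval produce the single-crossover classes y ct ec and + + + (18 + 21 = 39) plus the double crossovers (5).
RF(y–ec) = (39 + 5) / 800 = 44/800 = 0.0550 → 5.5 map units.

5.5 map units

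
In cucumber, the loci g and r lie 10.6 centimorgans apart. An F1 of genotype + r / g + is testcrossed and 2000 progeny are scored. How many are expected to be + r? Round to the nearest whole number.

A map distance of 10.6 centimorgans corresponds to a recombination frequency of 0.106.
The F1 is + r / g +, so + r is a parental gamete class with expected frequency (1 − r)/2 = 0.894/2 = 0.4470.
Expected number = 0.4470 × 2000 = 894.00 ≈ 894.

894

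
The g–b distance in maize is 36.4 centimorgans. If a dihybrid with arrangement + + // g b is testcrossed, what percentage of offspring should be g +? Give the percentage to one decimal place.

18.2%

A map distance of 36.4 centimorgans corresponds to a recombination frequency of 0.364.
The F1 is + + / g b, so g + is a recombinant gamete class with expected frequency r/2 = 0.364/2 = 0.1820.
That is 0.1820 = 18.2% of the progeny.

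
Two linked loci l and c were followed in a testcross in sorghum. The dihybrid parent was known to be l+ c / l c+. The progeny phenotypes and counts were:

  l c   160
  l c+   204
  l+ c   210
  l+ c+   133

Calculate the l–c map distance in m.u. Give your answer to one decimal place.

41.4 m.u.

The recombinant classes are l+ c+ and l c: 133 + 160 = 293.
Recombination frequency = 293/707 = 0.4144 ≈ 41.4%, i.e. 41.4 m.u.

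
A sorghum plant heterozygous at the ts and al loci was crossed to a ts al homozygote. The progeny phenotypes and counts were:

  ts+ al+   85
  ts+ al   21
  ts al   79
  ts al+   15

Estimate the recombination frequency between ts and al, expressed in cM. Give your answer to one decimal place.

18.0 cM

The two most frequent classes, ts+ al+ (85) and ts al (79), are the parental types, so the F1 was ts+ al+ / ts al.
The recombinant classes are ts+ al and ts al+: 21 + 15 = 36.
Recombination frequency = 36/200 = 0.1800 ≈ 18.0%, i.e. 18.0 cM.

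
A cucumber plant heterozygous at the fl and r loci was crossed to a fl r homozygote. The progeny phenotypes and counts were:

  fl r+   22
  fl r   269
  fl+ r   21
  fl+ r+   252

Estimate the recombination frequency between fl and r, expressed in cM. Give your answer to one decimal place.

7.6 cM

The two most frequent classes, fl+ r+ (252) and fl r (269), are the parental types, so the F1 was fl+ r+ / fl r.
The recombinant classes are fl+ r and fl r+: 21 + 22 = 43.
Recombination frequency = 43/564 = 0.0762 ≈ 7.6%, i.e. 7.6 cM.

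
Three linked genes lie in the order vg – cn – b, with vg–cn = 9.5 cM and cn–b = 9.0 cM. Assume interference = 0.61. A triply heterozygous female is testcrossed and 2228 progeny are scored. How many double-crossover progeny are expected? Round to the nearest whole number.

Map distances give recombination frequencies of 0.095 and 0.090 for the two intervals.
With interference 0.61 (so coincidence = 0.39), expected double-crossover frequency = 0.095 × 0.090 × 0.39 = 0.00333.
Expected number = 0.00333 × 2228 = 7.43 ≈ 7.

7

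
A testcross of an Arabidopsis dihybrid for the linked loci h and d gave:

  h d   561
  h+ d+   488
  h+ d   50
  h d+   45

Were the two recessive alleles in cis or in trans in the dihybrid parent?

cis

The two most frequent classes are h+ d+ (488) and h d (561); these are the parental (non-recombinant) types.
So the F1 carried h+ d+ on one chromosome and h d on the other — the recessive alleles are on the same chromosome (cis / coupling).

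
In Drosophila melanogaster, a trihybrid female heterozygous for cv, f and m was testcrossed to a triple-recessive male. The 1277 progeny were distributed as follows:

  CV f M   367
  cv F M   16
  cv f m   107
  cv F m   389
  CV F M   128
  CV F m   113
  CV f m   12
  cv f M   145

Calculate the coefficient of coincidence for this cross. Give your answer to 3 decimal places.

The two most frequent reciprocal classes, cv F m and CV f M, are the parental types, so the F1 was cv F m / CV f M.
The two rarest classes, cv F M and CV f m, are the double crossovers. Comparing them with the parentals, only the m allele has switched, so m is the middle locus and the order is cv – m – f.
cv–m: (258 + 28)/1277 = 0.2240; m–f: (235 + 28)/1277 = 0.2060.
Expected DCO frequency = 0.2240 × 0.2060 ≈ 0.04614; observed = 28/1277 ≈ 0.02193.
Coefficient of coincidence = 0.02193/0.04614 ≈ 0.475.

0.475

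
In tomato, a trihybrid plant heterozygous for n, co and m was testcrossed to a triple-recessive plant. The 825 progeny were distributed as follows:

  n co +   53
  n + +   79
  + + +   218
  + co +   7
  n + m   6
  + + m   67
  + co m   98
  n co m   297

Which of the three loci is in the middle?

The two most frequent reciprocal classes, + + + and n co m, are the parental types, so the F1 was + + + / n co m.
The two rarest classes, + co + and n + m, are the double crossovers. Comparing them with the parentals, only the co allele has switched, so co is the middle locus and the order is n – co – m.

co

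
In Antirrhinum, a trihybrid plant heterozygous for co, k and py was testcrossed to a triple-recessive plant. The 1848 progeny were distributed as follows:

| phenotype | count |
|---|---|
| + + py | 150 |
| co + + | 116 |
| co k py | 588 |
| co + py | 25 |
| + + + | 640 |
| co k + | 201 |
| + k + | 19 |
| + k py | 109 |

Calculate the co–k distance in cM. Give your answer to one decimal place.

14.6 cM

The two most frequent reciprocal classes, co k py and + + +, are the parental types, so the F1 was co k py / + + +.
The two rarest classes, co + py and + k +, are the double crossovers. Comparing them with the parentals, only the k allele has switched, so k is the middle locus and the order is co – k – py.
Crossovers in the co–k interval produce the single-crossover classes + k py and co + + (109 + 116 = 225) plus the double crossovers (44).
RF(co–k) = (225 + 44) / 1848 = 269/1848 = 0.1456 → 14.6 cM.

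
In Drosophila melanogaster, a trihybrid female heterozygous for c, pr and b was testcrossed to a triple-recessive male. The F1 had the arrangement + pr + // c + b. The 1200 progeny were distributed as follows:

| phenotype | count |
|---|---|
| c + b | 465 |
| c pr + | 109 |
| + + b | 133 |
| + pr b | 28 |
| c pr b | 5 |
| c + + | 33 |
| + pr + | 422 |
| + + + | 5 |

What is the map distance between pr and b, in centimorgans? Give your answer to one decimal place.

5.9 centimorgans

The two rarest classes, + + + and c pr b, are the double crossovers. Comparing them with the parentals, only the pr allele has switched, so pr is the middle locus and the order is c – pr – b.
Crossovers in the pr–b interval produce the single-crossover classes + pr b and c + + (28 + 33 = 61) plus the double crossovers (10).
RF(pr–b) = (61 + 10) / 1200 = 71/1200 = 0.0592 → 5.9 centimorgans.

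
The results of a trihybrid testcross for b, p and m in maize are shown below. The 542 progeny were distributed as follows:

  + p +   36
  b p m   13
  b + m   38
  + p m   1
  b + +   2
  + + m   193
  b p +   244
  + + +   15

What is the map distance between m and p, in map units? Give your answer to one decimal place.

5.7 map units

The two most frequent reciprocal classes, + + m and b p +, are the parental types, so the F1 was + + m / b p +.
The two rarest classes, + p m and b + +, are the double crossovers. Comparing them with the parentals, only the p allele has switched, so p is the middle locus and the order is m – p – b.
Crossovers in the m–p interval produce the single-crossover classes + + + and b p m (15 + 13 = 28) plus the double crossovers (3).
RF(m–p) = (28 + 3) / 542 = 31/542 = 0.0572 → 5.7 map units.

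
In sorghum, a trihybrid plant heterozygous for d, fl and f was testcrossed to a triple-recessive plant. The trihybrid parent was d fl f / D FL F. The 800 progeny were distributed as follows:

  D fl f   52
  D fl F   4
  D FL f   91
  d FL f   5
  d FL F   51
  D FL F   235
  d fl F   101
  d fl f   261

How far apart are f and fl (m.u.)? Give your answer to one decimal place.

25.1 m.u.

The two rarest classes, d FL f and D fl F, are the double crossovers. Comparing them with the parentals, only the fl allele has switched, so fl is the middle locus and the order is d – fl – f.
Crossovers in the fl–f interval produce the single-crossover classes d fl F and D FL f (101 + 91 = 192) plus the double crossovers (9).
RF(fl–f) = (192 + 9) / 800 = 201/800 = 0.2512 → 25.1 m.u.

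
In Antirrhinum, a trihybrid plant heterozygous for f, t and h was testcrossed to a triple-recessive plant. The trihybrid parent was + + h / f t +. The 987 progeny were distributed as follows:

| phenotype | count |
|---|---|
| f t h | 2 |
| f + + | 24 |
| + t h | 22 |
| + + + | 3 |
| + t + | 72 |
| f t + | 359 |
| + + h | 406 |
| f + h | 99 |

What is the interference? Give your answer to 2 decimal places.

The two rarest classes, + + + and f t h, are the double crossovers. Comparing them with the parentals, only the h allele has switched, so h is the middle locus and the order is t – h – f.
t–h: (46 + 5)/987 = 0.0517; h–f: (171 + 5)/987 = 0.1783.
Expected DCO frequency = 0.0517 × 0.1783 ≈ 0.00922; observed = 5/987 ≈ 0.00507.
Coefficient of coincidence = 0.00507/0.00922 ≈ 0.55; interference = 1 − 0.55 = 0.45.

0.45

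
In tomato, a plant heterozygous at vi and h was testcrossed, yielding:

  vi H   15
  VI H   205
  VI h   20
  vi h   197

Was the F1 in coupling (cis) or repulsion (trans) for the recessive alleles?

cis

The two most frequent classes are VI H (205) and vi h (197); these are the parental (non-recombinant) types.
So the F1 carried VI H on one chromosome and vi h on the other — the recessive alleles are on the same chromosome (cis / coupling).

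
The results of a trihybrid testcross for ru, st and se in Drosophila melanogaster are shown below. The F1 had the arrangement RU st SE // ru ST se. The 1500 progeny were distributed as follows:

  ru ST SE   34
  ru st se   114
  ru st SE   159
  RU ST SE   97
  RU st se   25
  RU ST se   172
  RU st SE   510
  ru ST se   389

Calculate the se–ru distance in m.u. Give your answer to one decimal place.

26.0 m.u.

The two rarest classes, RU st se and ru ST SE, are the double crossovers. Comparing them with the parentals, only the se allele has switched, so se is the middle locus and the order is ru – se – st.
Crossovers in the ru–se interval produce the single-crossover classes ru st SE and RU ST se (159 + 172 = 331) plus the double crossovers (59).
RF(ru–se) = (331 + 59) / 1500 = 390/1500 = 0.2600 → 26.0 m.u.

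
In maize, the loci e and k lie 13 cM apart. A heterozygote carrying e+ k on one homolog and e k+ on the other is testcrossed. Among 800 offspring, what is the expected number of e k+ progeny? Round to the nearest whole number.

348

A map distance of 13 cM corresponds to a recombination frequency of 0.130.
The F1 is e+ k / e k+, so e k+ is a parental gamete class with expected frequency (1 − r)/2 = 0.870/2 = 0.4350.
Expected number = 0.4350 × 800 = 348.00 ≈ 348.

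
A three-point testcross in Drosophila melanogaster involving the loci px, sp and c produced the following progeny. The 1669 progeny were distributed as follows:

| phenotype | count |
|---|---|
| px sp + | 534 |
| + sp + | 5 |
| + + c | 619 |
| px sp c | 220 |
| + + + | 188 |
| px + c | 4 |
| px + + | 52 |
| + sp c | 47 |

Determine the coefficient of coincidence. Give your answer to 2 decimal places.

The two most frequent reciprocal classes, px sp + and + + c, are the parental types, so the F1 was px sp + / + + c.
The two rarest classes, + sp + and px + c, are the double crossovers. Comparing them with the parentals, only the px allele has switched, so px is the middle locus and the order is sp – px – c.
sp–px: (99 + 9)/1669 = 0.0647; px–c: (408 + 9)/1669 = 0.2499.
Expected DCO frequency = 0.0647 × 0.2499 ≈ 0.01617; observed = 9/1669 ≈ 0.00539.
Coefficient of coincidence = 0.00539/0.01617 ≈ 0.33.

0.33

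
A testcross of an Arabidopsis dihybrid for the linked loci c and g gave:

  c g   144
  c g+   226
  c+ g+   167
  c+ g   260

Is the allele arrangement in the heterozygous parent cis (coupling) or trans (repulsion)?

The two most frequent classes are c+ g (260) and c g+ (226); these are the parental (non-recombinant) types.
So the F1 carried c+ g on one chromosome and c g+ on the other — the recessive alleles are on opposite chromosomes (trans / repulsion).

trans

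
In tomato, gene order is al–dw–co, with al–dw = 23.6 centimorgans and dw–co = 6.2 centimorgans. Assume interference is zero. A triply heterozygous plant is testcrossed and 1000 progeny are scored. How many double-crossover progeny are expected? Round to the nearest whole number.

15

Map distances give recombination frequencies of 0.236 and 0.062 for the two intervals.
With no interference, expected double-crossover frequency = 0.236 × 0.062 = 0.01463.
Expected number = 0.01463 × 1000 = 14.63 ≈ 15.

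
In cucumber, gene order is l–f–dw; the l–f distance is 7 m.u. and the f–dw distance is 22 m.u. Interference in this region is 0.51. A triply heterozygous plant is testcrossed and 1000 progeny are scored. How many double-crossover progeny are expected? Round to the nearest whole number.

8

Map distances give recombination frequencies of 0.070 and 0.220 for the two intervals.
With interference 0.51 (so coincidence = 0.49), expected double-crossover frequency = 0.070 × 0.220 × 0.49 = 0.00755.
Expected number = 0.00755 × 1000 = 7.55 ≈ 8.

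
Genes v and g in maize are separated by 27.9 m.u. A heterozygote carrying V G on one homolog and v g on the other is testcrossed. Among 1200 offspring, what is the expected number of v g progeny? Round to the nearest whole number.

433

A map distance of 27.9 m.u. corresponds to a recombination frequency of 0.279.
The F1 is V G / v g, so v g is a parental gamete class with expected frequency (1 − r)/2 = 0.721/2 = 0.3605.
Expected number = 0.3605 × 1200 = 432.60 ≈ 433.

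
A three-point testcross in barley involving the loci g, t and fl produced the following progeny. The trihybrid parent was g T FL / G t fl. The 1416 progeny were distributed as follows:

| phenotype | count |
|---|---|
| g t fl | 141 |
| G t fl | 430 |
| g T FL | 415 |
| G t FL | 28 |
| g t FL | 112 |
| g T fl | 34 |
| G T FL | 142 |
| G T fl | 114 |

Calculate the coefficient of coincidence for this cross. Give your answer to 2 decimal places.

0.88

The two rarest classes, g T fl and G t FL, are the double crossovers. Comparing them with the parentals, only the fl allele has switched, so fl is the middle locus and the order is g – fl – t.
g–fl: (283 + 62)/1416 = 0.2436; fl–t: (226 + 62)/1416 = 0.2034.
Expected DCO frequency = 0.2436 × 0.2034 ≈ 0.04955; observed = 62/1416 ≈ 0.04379.
Coefficient of coincidence = 0.04379/0.04955 ≈ 0.88.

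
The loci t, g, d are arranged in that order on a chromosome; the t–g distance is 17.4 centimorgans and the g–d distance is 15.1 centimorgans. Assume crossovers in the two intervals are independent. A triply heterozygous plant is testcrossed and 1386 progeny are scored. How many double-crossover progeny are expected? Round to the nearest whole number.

36

Map distances give recombination frequencies of 0.174 and 0.151 for the two intervals.
With no interference, expected double-crossover frequency = 0.174 × 0.151 = 0.02627.
Expected number = 0.02627 × 1386 = 36.42 ≈ 36.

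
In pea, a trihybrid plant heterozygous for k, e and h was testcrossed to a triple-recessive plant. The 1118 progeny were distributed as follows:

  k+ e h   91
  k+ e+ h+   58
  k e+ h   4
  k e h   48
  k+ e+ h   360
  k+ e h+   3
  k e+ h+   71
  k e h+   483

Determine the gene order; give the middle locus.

The two most frequent reciprocal classes, k e h+ and k+ e+ h, are the parental types, so the F1 was k e h+ / k+ e+ h.
The two rarest classes, k+ e h+ and k e+ h, are the double crossovers. Comparing them with the parentals, only the k allele has switched, so k is the middle locus and the order is h – k – e.

k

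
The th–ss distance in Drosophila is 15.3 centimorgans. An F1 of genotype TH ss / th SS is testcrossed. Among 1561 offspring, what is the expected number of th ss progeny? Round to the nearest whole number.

A map distance of 15.3 centimorgans corresponds to a recombination frequency of 0.153.
The F1 is TH ss / th SS, so th ss is a recombinant gamete class with expected frequency r/2 = 0.153/2 = 0.0765.
Expected number = 0.0765 × 1561 = 119.42 ≈ 119.

119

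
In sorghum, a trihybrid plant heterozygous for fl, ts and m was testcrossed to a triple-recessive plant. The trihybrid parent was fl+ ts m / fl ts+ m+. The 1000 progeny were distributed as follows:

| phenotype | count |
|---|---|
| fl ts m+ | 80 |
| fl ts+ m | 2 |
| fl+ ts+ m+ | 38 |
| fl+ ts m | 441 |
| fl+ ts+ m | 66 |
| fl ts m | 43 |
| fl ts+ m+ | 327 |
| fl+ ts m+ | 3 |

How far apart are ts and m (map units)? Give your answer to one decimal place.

15.1 map units

The two rarest classes, fl+ ts m+ and fl ts+ m, are the double crossovers. Comparing them with the parentals, only the m allele has switched, so m is the middle locus and the order is fl – m – ts.
Crossovers in the m–ts interval produce the single-crossover classes fl+ ts+ m and fl ts m+ (66 + 80 = 146) plus the double crossovers (5).
RF(m–ts) = (146 + 5) / 1000 = 151/1000 = 0.1510 → 15.1 map units.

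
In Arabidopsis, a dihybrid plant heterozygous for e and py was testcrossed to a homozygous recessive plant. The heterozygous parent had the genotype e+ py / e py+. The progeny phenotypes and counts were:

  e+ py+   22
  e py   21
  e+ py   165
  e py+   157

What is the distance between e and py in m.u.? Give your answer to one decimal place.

11.8 m.u.

The recombinant classes are e+ py+ and e py: 22 + 21 = 43.
Recombination frequency = 43/365 = 0.1178 ≈ 11.8%, i.e. 11.8 m.u.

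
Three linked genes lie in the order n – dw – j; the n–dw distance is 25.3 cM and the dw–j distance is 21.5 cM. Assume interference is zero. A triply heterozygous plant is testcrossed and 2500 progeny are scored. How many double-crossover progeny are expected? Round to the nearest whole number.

Map distances give recombination frequencies of 0.253 and 0.215 for the two intervals.
With no interference, expected double-crossover frequency = 0.253 × 0.215 = 0.05439.
Expected number = 0.05439 × 2500 = 135.99 ≈ 136.

136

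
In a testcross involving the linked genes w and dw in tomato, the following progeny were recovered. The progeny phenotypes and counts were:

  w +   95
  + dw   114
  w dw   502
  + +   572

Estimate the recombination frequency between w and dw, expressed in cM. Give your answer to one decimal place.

16.3 cM

The two most frequent classes, + + (572) and w dw (502), are the parental types, so the F1 was + + / w dw.
The recombinant classes are + dw and w +: 114 + 95 = 209.
Recombination frequency = 209/1283 = 0.1629 ≈ 16.3%, i.e. 16.3 cM.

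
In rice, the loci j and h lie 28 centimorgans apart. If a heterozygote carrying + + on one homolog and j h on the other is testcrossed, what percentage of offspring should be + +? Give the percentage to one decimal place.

36.0%

A map distance of 28 centimorgans corresponds to a recombination frequency of 0.280.
The F1 is + + / j h, so + + is a parental gamete class with expected frequency (1 − r)/2 = 0.720/2 = 0.3600.
That is 0.3600 = 36.0% of the progeny.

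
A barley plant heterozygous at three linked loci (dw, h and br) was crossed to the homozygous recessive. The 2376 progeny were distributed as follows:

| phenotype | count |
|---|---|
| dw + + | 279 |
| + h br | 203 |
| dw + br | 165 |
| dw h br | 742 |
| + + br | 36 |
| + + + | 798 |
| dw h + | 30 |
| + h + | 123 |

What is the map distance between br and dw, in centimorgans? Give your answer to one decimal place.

The two most frequent reciprocal classes, + + + and dw h br, are the parental types, so the F1 was + + + / dw h br.
The two rarest classes, + + br and dw h +, are the double crossovers. Comparing them with the parentals, only the br allele has switched, so br is the middle locus and the order is dw – br – h.
Crossovers in the dw–br interval produce the single-crossover classes dw + + and + h br (279 + 203 = 482) plus the double crossovers (66).
RF(dw–br) = (482 + 66) / 2376 = 548/2376 = 0.2306 → 23.1 centimorgans.

23.1 centimorgans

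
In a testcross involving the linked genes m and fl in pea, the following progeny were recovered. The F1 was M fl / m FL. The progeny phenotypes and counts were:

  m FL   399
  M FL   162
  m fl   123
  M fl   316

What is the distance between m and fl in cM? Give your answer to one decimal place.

The recombinant classes are M FL and m fl: 162 + 123 = 285.
Recombination frequency = 285/1000 = 0.2850 ≈ 28.5%, i.e. 28.5 cM.

28.5 cM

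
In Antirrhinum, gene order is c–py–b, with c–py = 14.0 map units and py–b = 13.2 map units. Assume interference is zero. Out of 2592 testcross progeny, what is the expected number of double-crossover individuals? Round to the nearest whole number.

Map distances give recombination frequencies of 0.140 and 0.132 for the two intervals.
With no interference, expected double-crossover frequency = 0.140 × 0.132 = 0.01848.
Expected number = 0.01848 × 2592 = 47.90 ≈ 48.

48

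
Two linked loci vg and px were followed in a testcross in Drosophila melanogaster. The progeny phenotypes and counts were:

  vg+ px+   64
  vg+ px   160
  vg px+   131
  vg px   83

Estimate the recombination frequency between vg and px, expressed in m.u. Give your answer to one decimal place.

The two most frequent classes, vg+ px (160) and vg px+ (131), are the parental types, so the F1 was vg+ px / vg px+.
The recombinant classes are vg+ px+ and vg px: 64 + 83 = 147.
Recombination frequency = 147/438 = 0.3356 ≈ 33.6%, i.e. 33.6 m.u.

33.6 m.u.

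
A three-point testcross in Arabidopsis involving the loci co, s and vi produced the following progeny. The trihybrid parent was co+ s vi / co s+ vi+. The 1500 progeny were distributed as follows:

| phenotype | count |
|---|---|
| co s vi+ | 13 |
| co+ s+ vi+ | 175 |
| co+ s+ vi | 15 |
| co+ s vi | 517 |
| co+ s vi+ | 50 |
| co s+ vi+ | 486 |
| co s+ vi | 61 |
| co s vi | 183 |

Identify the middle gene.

The two rarest classes, co+ s+ vi and co s vi+, are the double crossovers. Comparing them with the parentals, only the s allele has switched, so s is the middle locus and the order is co – s – vi.

s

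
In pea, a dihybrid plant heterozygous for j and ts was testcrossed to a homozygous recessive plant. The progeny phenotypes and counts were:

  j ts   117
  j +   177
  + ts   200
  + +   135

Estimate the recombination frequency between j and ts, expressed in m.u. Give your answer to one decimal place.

40.1 m.u.

The two most frequent classes, + ts (200) and j + (177), are the parental types, so the F1 was + ts / j +.
The recombinant classes are + + and j ts: 135 + 117 = 252.
Recombination frequency = 252/629 = 0.4006 ≈ 40.1%, i.e. 40.1 m.u.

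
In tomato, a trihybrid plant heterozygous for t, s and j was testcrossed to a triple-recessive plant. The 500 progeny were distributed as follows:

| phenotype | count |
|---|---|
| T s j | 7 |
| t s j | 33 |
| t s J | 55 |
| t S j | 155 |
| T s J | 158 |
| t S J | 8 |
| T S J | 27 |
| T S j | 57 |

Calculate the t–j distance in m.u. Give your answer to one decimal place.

25.4 m.u.

The two most frequent reciprocal classes, t S j and T s J, are the parental types, so the F1 was t S j / T s J.
The two rarest classes, t S J and T s j, are the double crossovers. Comparing them with the parentals, only the j allele has switched, so j is the middle locus and the order is s – j – t.
Crossovers in the j–t interval produce the single-crossover classes T S j and t s J (57 + 55 = 112) plus the double crossovers (15).
RF(j–t) = (112 + 15) / 500 = 127/500 = 0.2540 → 25.4 m.u.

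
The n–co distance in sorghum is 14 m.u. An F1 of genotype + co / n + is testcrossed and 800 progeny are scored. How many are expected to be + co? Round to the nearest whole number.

A map distance of 14 m.u. corresponds to a recombination frequency of 0.140.
The F1 is + co / n +, so + co is a parental gamete class with expected frequency (1 − r)/2 = 0.860/2 = 0.4300.
Expected number = 0.4300 × 800 = 344.00 ≈ 344.

344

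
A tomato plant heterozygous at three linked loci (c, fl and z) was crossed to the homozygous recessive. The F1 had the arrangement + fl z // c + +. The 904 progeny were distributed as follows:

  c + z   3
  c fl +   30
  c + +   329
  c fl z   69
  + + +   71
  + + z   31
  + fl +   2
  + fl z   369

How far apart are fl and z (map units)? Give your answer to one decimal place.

The two rarest classes, + fl + and c + z, are the double crossovers. Comparing them with the parentals, only the z allele has switched, so z is the middle locus and the order is c – z – fl.
Crossovers in the z–fl interval produce the single-crossover classes + + z and c fl + (31 + 30 = 61) plus the double crossovers (5).
RF(z–fl) = (61 + 5) / 904 = 66/904 = 0.0730 → 7.3 map units.

7.3 map units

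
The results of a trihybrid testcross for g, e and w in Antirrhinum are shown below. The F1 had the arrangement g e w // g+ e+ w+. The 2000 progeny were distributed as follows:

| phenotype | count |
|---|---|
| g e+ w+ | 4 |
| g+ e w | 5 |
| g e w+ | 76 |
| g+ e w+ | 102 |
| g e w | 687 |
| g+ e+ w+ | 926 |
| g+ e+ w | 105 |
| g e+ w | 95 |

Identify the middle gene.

The two rarest classes, g+ e w and g e+ w+, are the double crossovers. Comparing them with the parentals, only the g allele has switched, so g is the middle locus and the order is e – g – w.

g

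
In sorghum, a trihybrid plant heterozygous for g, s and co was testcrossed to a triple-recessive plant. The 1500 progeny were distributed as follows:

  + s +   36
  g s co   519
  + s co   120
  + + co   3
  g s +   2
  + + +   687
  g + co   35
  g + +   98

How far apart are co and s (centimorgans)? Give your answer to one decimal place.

The two most frequent reciprocal classes, g s co and + + +, are the parental types, so the F1 was g s co / + + +.
The two rarest classes, g s + and + + co, are the double crossovers. Comparing them with the parentals, only the co allele has switched, so co is the middle locus and the order is g – co – s.
Crossovers in the co–s interval produce the single-crossover classes g + co and + s + (35 + 36 = 71) plus the double crossovers (5).
RF(co–s) = (71 + 5) / 1500 = 76/1500 = 0.0507 → 5.1 centimorgans.

5.1 centimorgans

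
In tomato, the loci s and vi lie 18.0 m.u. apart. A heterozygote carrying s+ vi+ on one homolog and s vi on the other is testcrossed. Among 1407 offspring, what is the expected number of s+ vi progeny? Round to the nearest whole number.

127

A map distance of 18.0 m.u. corresponds to a recombination frequency of 0.180.
The F1 is s+ vi+ / s vi, so s+ vi is a recombinant gamete class with expected frequency r/2 = 0.180/2 = 0.0900.
Expected number = 0.0900 × 1407 = 126.63 ≈ 127.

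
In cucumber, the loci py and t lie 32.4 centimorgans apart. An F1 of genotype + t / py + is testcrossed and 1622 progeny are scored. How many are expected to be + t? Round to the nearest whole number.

A map distance of 32.4 centimorgans corresponds to a recombination frequency of 0.324.
The F1 is + t / py +, so + t is a parental gamete class with expected frequency (1 − r)/2 = 0.676/2 = 0.3380.
Expected number = 0.3380 × 1622 = 548.24 ≈ 548.

548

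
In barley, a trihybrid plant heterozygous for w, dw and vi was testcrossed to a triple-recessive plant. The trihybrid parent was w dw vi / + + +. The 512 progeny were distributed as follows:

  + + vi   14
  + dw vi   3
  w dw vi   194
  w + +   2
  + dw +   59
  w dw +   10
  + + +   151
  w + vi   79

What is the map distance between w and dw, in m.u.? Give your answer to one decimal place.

The two rarest classes, + dw vi and w + +, are the double crossovers. Comparing them with the parentals, only the w allele has switched, so w is the middle locus and the order is dw – w – vi.
Crossovers in the dw–w interval produce the single-crossover classes w + vi and + dw + (79 + 59 = 138) plus the double crossovers (5).
RF(dw–w) = (138 + 5) / 512 = 143/512 = 0.2793 → 27.9 m.u.

27.9 m.u.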